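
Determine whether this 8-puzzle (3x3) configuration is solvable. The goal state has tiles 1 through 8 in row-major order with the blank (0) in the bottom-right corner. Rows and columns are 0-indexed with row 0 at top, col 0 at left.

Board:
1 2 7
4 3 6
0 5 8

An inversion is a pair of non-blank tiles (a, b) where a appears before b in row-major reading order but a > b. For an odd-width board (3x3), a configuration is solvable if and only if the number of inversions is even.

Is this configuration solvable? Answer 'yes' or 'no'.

Answer: yes

Derivation:
Inversions (pairs i<j in row-major order where tile[i] > tile[j] > 0): 6
6 is even, so the puzzle is solvable.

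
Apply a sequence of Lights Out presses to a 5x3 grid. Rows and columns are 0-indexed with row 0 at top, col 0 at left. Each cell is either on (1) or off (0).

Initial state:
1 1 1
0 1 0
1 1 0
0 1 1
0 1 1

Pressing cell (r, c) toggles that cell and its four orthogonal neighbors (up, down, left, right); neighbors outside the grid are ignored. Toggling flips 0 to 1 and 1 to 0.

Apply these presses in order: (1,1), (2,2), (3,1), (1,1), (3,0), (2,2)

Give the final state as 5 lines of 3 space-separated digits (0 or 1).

Answer: 1 1 1
0 1 0
0 0 0
0 1 0
1 0 1

Derivation:
After press 1 at (1,1):
1 0 1
1 0 1
1 0 0
0 1 1
0 1 1

After press 2 at (2,2):
1 0 1
1 0 0
1 1 1
0 1 0
0 1 1

After press 3 at (3,1):
1 0 1
1 0 0
1 0 1
1 0 1
0 0 1

After press 4 at (1,1):
1 1 1
0 1 1
1 1 1
1 0 1
0 0 1

After press 5 at (3,0):
1 1 1
0 1 1
0 1 1
0 1 1
1 0 1

After press 6 at (2,2):
1 1 1
0 1 0
0 0 0
0 1 0
1 0 1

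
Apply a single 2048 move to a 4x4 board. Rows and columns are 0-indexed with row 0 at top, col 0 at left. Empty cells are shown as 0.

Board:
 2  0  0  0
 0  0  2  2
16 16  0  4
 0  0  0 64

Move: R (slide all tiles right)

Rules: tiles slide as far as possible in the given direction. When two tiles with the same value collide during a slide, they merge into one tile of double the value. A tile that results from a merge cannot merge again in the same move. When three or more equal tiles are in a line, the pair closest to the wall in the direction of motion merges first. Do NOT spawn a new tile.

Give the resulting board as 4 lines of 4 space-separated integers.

Answer:  0  0  0  2
 0  0  0  4
 0  0 32  4
 0  0  0 64

Derivation:
Slide right:
row 0: [2, 0, 0, 0] -> [0, 0, 0, 2]
row 1: [0, 0, 2, 2] -> [0, 0, 0, 4]
row 2: [16, 16, 0, 4] -> [0, 0, 32, 4]
row 3: [0, 0, 0, 64] -> [0, 0, 0, 64]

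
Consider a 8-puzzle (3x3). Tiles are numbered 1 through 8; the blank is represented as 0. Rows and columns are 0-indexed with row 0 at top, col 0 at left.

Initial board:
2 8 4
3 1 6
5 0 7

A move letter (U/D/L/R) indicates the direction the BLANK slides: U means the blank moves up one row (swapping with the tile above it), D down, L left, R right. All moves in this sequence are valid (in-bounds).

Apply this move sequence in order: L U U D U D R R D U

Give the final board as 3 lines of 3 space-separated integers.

After move 1 (L):
2 8 4
3 1 6
0 5 7

After move 2 (U):
2 8 4
0 1 6
3 5 7

After move 3 (U):
0 8 4
2 1 6
3 5 7

After move 4 (D):
2 8 4
0 1 6
3 5 7

After move 5 (U):
0 8 4
2 1 6
3 5 7

After move 6 (D):
2 8 4
0 1 6
3 5 7

After move 7 (R):
2 8 4
1 0 6
3 5 7

After move 8 (R):
2 8 4
1 6 0
3 5 7

After move 9 (D):
2 8 4
1 6 7
3 5 0

After move 10 (U):
2 8 4
1 6 0
3 5 7

Answer: 2 8 4
1 6 0
3 5 7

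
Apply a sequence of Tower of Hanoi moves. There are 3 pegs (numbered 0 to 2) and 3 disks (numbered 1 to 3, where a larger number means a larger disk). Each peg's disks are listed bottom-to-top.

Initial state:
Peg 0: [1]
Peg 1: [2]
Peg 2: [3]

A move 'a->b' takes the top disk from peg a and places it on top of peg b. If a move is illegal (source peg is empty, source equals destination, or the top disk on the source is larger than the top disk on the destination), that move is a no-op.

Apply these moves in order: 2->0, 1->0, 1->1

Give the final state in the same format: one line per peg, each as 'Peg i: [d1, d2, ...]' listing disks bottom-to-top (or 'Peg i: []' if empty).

After move 1 (2->0):
Peg 0: [1]
Peg 1: [2]
Peg 2: [3]

After move 2 (1->0):
Peg 0: [1]
Peg 1: [2]
Peg 2: [3]

After move 3 (1->1):
Peg 0: [1]
Peg 1: [2]
Peg 2: [3]

Answer: Peg 0: [1]
Peg 1: [2]
Peg 2: [3]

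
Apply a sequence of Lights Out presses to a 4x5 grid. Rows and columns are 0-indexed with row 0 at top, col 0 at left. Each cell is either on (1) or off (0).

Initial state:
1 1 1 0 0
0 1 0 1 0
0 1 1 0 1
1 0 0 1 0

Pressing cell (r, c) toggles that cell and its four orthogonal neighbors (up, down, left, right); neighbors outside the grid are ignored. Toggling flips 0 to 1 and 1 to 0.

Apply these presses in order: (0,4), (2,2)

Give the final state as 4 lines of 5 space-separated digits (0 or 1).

After press 1 at (0,4):
1 1 1 1 1
0 1 0 1 1
0 1 1 0 1
1 0 0 1 0

After press 2 at (2,2):
1 1 1 1 1
0 1 1 1 1
0 0 0 1 1
1 0 1 1 0

Answer: 1 1 1 1 1
0 1 1 1 1
0 0 0 1 1
1 0 1 1 0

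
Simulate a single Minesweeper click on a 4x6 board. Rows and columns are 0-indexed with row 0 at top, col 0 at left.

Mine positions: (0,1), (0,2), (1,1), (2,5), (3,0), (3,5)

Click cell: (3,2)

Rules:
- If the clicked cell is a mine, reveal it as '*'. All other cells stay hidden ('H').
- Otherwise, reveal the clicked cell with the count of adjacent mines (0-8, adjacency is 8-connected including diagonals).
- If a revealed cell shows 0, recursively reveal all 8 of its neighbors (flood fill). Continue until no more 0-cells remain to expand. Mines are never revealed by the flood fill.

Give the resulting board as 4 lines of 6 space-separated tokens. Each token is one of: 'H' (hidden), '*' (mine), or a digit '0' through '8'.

H H H H H H
H H 3 1 1 H
H 2 1 0 2 H
H 1 0 0 2 H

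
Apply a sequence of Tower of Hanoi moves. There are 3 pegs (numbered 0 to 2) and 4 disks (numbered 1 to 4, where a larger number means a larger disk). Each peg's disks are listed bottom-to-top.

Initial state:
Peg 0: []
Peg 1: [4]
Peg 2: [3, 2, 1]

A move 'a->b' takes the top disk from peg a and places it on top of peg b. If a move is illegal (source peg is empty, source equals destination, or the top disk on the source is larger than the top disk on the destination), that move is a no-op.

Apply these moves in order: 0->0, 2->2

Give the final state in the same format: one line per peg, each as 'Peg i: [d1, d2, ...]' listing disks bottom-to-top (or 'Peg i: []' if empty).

After move 1 (0->0):
Peg 0: []
Peg 1: [4]
Peg 2: [3, 2, 1]

After move 2 (2->2):
Peg 0: []
Peg 1: [4]
Peg 2: [3, 2, 1]

Answer: Peg 0: []
Peg 1: [4]
Peg 2: [3, 2, 1]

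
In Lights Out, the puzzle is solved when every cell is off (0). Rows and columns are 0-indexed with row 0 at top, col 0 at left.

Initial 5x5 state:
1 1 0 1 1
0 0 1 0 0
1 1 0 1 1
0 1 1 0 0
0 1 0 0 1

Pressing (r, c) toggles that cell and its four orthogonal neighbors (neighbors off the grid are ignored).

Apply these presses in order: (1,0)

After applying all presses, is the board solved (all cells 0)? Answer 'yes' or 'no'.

Answer: no

Derivation:
After press 1 at (1,0):
0 1 0 1 1
1 1 1 0 0
0 1 0 1 1
0 1 1 0 0
0 1 0 0 1

Lights still on: 13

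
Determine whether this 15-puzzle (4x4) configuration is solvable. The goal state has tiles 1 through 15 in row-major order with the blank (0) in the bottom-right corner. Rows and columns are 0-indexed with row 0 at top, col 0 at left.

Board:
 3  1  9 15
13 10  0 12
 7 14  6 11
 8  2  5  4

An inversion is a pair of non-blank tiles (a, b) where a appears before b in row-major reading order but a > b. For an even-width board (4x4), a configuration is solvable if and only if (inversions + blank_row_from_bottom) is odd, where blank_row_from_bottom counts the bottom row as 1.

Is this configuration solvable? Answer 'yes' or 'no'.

Inversions: 62
Blank is in row 1 (0-indexed from top), which is row 3 counting from the bottom (bottom = 1).
62 + 3 = 65, which is odd, so the puzzle is solvable.

Answer: yes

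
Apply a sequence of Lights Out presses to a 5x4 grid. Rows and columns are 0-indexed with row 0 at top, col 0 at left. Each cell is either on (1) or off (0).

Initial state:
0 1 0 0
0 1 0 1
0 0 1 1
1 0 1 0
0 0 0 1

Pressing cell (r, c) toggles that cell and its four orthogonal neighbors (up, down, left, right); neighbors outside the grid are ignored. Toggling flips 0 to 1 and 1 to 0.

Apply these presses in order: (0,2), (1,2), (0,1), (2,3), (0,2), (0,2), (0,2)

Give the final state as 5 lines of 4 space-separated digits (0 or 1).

Answer: 1 0 0 0
0 1 1 1
0 0 1 0
1 0 1 1
0 0 0 1

Derivation:
After press 1 at (0,2):
0 0 1 1
0 1 1 1
0 0 1 1
1 0 1 0
0 0 0 1

After press 2 at (1,2):
0 0 0 1
0 0 0 0
0 0 0 1
1 0 1 0
0 0 0 1

After press 3 at (0,1):
1 1 1 1
0 1 0 0
0 0 0 1
1 0 1 0
0 0 0 1

After press 4 at (2,3):
1 1 1 1
0 1 0 1
0 0 1 0
1 0 1 1
0 0 0 1

After press 5 at (0,2):
1 0 0 0
0 1 1 1
0 0 1 0
1 0 1 1
0 0 0 1

After press 6 at (0,2):
1 1 1 1
0 1 0 1
0 0 1 0
1 0 1 1
0 0 0 1

After press 7 at (0,2):
1 0 0 0
0 1 1 1
0 0 1 0
1 0 1 1
0 0 0 1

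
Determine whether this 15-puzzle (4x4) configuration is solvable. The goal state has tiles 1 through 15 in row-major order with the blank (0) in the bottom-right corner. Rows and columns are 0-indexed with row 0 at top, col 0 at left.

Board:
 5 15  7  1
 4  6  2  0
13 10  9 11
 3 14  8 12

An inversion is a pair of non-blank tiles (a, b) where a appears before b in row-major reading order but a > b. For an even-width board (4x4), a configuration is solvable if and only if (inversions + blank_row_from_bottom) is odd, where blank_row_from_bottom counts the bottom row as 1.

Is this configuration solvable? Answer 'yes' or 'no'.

Inversions: 41
Blank is in row 1 (0-indexed from top), which is row 3 counting from the bottom (bottom = 1).
41 + 3 = 44, which is even, so the puzzle is not solvable.

Answer: no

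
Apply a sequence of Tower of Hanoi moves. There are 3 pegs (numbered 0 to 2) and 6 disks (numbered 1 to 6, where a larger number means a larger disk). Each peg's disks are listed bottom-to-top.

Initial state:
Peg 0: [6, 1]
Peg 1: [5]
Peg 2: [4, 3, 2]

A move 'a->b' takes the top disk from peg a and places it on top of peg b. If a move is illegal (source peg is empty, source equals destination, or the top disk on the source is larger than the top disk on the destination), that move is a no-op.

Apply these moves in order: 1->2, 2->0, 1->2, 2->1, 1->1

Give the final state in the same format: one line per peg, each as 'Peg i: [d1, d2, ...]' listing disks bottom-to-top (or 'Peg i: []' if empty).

Answer: Peg 0: [6, 1]
Peg 1: [5, 2]
Peg 2: [4, 3]

Derivation:
After move 1 (1->2):
Peg 0: [6, 1]
Peg 1: [5]
Peg 2: [4, 3, 2]

After move 2 (2->0):
Peg 0: [6, 1]
Peg 1: [5]
Peg 2: [4, 3, 2]

After move 3 (1->2):
Peg 0: [6, 1]
Peg 1: [5]
Peg 2: [4, 3, 2]

After move 4 (2->1):
Peg 0: [6, 1]
Peg 1: [5, 2]
Peg 2: [4, 3]

After move 5 (1->1):
Peg 0: [6, 1]
Peg 1: [5, 2]
Peg 2: [4, 3]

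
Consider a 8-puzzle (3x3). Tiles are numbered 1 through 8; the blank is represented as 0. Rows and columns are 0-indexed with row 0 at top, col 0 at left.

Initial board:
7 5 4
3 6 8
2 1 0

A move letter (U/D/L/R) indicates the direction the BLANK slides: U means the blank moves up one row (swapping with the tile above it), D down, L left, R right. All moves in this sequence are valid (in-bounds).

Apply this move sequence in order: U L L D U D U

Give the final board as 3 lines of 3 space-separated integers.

After move 1 (U):
7 5 4
3 6 0
2 1 8

After move 2 (L):
7 5 4
3 0 6
2 1 8

After move 3 (L):
7 5 4
0 3 6
2 1 8

After move 4 (D):
7 5 4
2 3 6
0 1 8

After move 5 (U):
7 5 4
0 3 6
2 1 8

After move 6 (D):
7 5 4
2 3 6
0 1 8

After move 7 (U):
7 5 4
0 3 6
2 1 8

Answer: 7 5 4
0 3 6
2 1 8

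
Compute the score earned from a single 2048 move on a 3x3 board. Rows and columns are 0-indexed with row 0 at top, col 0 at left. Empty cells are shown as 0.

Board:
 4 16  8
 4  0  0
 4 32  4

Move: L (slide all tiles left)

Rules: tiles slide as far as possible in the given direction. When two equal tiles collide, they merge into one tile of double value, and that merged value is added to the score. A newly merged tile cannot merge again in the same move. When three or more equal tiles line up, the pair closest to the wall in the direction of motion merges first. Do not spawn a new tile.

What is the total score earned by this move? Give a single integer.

Slide left:
row 0: [4, 16, 8] -> [4, 16, 8]  score +0 (running 0)
row 1: [4, 0, 0] -> [4, 0, 0]  score +0 (running 0)
row 2: [4, 32, 4] -> [4, 32, 4]  score +0 (running 0)
Board after move:
 4 16  8
 4  0  0
 4 32  4

Answer: 0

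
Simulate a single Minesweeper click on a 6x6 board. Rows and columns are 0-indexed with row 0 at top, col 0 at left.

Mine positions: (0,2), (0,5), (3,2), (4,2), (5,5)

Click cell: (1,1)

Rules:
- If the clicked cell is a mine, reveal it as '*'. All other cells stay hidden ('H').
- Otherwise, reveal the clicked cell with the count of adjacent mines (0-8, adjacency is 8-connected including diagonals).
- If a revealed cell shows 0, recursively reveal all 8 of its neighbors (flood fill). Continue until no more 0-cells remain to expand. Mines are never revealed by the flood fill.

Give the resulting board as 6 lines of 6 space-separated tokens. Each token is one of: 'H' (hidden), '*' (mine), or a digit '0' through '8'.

H H H H H H
H 1 H H H H
H H H H H H
H H H H H H
H H H H H H
H H H H H H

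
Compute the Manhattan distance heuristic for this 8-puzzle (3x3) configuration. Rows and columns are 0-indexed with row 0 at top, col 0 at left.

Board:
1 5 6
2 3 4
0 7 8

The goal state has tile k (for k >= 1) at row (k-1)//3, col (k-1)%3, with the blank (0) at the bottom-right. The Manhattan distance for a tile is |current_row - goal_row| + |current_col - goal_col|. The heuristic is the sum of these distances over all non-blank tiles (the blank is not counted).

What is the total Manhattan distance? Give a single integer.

Answer: 10

Derivation:
Tile 1: (0,0)->(0,0) = 0
Tile 5: (0,1)->(1,1) = 1
Tile 6: (0,2)->(1,2) = 1
Tile 2: (1,0)->(0,1) = 2
Tile 3: (1,1)->(0,2) = 2
Tile 4: (1,2)->(1,0) = 2
Tile 7: (2,1)->(2,0) = 1
Tile 8: (2,2)->(2,1) = 1
Sum: 0 + 1 + 1 + 2 + 2 + 2 + 1 + 1 = 10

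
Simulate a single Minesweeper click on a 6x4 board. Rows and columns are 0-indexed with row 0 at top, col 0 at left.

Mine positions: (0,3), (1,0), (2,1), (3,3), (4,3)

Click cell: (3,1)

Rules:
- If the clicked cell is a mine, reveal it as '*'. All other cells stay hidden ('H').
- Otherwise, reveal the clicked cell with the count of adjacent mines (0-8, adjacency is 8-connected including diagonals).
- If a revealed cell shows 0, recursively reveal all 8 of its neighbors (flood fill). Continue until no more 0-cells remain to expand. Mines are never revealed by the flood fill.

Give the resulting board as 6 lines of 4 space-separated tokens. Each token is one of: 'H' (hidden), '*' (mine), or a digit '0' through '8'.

H H H H
H H H H
H H H H
H 1 H H
H H H H
H H H H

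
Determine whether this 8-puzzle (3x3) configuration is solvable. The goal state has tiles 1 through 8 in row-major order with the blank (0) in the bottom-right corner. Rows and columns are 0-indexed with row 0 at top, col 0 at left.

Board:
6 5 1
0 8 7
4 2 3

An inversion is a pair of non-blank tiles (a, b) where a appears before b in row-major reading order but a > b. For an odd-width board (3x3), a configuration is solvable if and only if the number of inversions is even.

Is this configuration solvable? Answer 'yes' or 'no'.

Answer: yes

Derivation:
Inversions (pairs i<j in row-major order where tile[i] > tile[j] > 0): 18
18 is even, so the puzzle is solvable.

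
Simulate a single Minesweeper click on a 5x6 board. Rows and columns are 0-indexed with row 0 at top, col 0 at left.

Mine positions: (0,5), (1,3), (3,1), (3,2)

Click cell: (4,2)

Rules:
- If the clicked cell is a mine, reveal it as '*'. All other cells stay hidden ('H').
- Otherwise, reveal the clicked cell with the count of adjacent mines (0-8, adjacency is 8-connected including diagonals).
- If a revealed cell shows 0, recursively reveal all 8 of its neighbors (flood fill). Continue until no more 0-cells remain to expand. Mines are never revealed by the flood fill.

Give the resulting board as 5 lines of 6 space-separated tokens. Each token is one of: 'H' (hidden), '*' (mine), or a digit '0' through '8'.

H H H H H H
H H H H H H
H H H H H H
H H H H H H
H H 2 H H H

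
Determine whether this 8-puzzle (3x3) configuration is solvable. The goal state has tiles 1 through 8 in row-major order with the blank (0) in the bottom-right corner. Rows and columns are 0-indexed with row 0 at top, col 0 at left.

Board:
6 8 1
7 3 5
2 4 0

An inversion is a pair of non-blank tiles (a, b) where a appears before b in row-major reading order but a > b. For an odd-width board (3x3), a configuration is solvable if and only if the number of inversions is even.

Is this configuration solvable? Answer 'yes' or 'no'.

Inversions (pairs i<j in row-major order where tile[i] > tile[j] > 0): 18
18 is even, so the puzzle is solvable.

Answer: yes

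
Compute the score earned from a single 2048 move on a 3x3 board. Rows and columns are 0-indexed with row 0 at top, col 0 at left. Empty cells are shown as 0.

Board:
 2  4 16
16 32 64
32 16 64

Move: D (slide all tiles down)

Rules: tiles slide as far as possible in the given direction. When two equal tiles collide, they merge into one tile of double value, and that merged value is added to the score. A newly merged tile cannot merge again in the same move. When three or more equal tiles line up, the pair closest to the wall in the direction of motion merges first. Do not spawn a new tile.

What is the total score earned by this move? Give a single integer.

Slide down:
col 0: [2, 16, 32] -> [2, 16, 32]  score +0 (running 0)
col 1: [4, 32, 16] -> [4, 32, 16]  score +0 (running 0)
col 2: [16, 64, 64] -> [0, 16, 128]  score +128 (running 128)
Board after move:
  2   4   0
 16  32  16
 32  16 128

Answer: 128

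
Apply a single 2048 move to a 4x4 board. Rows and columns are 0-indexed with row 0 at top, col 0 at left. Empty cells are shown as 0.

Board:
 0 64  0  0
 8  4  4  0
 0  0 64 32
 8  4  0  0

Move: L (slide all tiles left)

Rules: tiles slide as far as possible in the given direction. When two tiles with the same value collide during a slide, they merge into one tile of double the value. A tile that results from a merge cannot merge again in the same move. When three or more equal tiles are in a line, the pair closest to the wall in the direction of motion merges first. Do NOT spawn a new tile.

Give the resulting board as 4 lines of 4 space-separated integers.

Answer: 64  0  0  0
 8  8  0  0
64 32  0  0
 8  4  0  0

Derivation:
Slide left:
row 0: [0, 64, 0, 0] -> [64, 0, 0, 0]
row 1: [8, 4, 4, 0] -> [8, 8, 0, 0]
row 2: [0, 0, 64, 32] -> [64, 32, 0, 0]
row 3: [8, 4, 0, 0] -> [8, 4, 0, 0]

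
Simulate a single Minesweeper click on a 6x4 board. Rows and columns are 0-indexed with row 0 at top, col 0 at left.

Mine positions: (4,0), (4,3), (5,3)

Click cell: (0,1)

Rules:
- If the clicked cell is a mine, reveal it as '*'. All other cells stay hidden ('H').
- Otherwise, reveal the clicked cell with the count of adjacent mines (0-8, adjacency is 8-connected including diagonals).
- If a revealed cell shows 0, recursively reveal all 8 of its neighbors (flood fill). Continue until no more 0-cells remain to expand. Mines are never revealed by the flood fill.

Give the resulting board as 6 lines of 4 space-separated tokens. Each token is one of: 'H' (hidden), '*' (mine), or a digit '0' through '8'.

0 0 0 0
0 0 0 0
0 0 0 0
1 1 1 1
H H H H
H H H H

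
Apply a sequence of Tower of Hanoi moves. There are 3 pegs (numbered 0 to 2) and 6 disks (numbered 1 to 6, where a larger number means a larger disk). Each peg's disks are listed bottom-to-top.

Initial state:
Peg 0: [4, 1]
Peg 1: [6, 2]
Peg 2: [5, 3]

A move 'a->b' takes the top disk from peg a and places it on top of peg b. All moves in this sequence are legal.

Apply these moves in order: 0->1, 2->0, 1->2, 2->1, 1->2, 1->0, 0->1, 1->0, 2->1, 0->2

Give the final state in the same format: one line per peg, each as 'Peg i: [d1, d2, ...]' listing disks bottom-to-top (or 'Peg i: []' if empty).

After move 1 (0->1):
Peg 0: [4]
Peg 1: [6, 2, 1]
Peg 2: [5, 3]

After move 2 (2->0):
Peg 0: [4, 3]
Peg 1: [6, 2, 1]
Peg 2: [5]

After move 3 (1->2):
Peg 0: [4, 3]
Peg 1: [6, 2]
Peg 2: [5, 1]

After move 4 (2->1):
Peg 0: [4, 3]
Peg 1: [6, 2, 1]
Peg 2: [5]

After move 5 (1->2):
Peg 0: [4, 3]
Peg 1: [6, 2]
Peg 2: [5, 1]

After move 6 (1->0):
Peg 0: [4, 3, 2]
Peg 1: [6]
Peg 2: [5, 1]

After move 7 (0->1):
Peg 0: [4, 3]
Peg 1: [6, 2]
Peg 2: [5, 1]

After move 8 (1->0):
Peg 0: [4, 3, 2]
Peg 1: [6]
Peg 2: [5, 1]

After move 9 (2->1):
Peg 0: [4, 3, 2]
Peg 1: [6, 1]
Peg 2: [5]

After move 10 (0->2):
Peg 0: [4, 3]
Peg 1: [6, 1]
Peg 2: [5, 2]

Answer: Peg 0: [4, 3]
Peg 1: [6, 1]
Peg 2: [5, 2]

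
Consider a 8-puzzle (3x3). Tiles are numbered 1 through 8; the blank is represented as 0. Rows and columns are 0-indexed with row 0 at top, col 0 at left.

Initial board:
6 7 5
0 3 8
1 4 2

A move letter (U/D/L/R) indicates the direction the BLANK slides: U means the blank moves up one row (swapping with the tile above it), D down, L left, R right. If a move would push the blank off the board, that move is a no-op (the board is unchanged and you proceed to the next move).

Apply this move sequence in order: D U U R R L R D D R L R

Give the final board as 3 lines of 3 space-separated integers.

Answer: 7 5 8
6 3 2
1 4 0

Derivation:
After move 1 (D):
6 7 5
1 3 8
0 4 2

After move 2 (U):
6 7 5
0 3 8
1 4 2

After move 3 (U):
0 7 5
6 3 8
1 4 2

After move 4 (R):
7 0 5
6 3 8
1 4 2

After move 5 (R):
7 5 0
6 3 8
1 4 2

After move 6 (L):
7 0 5
6 3 8
1 4 2

After move 7 (R):
7 5 0
6 3 8
1 4 2

After move 8 (D):
7 5 8
6 3 0
1 4 2

After move 9 (D):
7 5 8
6 3 2
1 4 0

After move 10 (R):
7 5 8
6 3 2
1 4 0

After move 11 (L):
7 5 8
6 3 2
1 0 4

After move 12 (R):
7 5 8
6 3 2
1 4 0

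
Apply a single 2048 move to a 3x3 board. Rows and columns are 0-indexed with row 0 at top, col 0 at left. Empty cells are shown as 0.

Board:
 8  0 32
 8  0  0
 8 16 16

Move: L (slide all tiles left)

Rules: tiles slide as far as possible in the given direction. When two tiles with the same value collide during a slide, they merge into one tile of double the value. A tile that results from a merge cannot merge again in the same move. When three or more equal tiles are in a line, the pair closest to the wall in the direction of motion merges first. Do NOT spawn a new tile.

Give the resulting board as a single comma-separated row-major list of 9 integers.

Slide left:
row 0: [8, 0, 32] -> [8, 32, 0]
row 1: [8, 0, 0] -> [8, 0, 0]
row 2: [8, 16, 16] -> [8, 32, 0]

Answer: 8, 32, 0, 8, 0, 0, 8, 32, 0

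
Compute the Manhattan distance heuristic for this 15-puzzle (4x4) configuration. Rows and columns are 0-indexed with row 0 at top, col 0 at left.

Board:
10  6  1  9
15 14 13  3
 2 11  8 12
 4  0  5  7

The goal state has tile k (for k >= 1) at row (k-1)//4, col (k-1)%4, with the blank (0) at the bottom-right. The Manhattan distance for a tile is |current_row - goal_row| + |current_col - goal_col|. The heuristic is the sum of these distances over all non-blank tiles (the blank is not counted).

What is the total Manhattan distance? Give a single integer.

Answer: 42

Derivation:
Tile 10: (0,0)->(2,1) = 3
Tile 6: (0,1)->(1,1) = 1
Tile 1: (0,2)->(0,0) = 2
Tile 9: (0,3)->(2,0) = 5
Tile 15: (1,0)->(3,2) = 4
Tile 14: (1,1)->(3,1) = 2
Tile 13: (1,2)->(3,0) = 4
Tile 3: (1,3)->(0,2) = 2
Tile 2: (2,0)->(0,1) = 3
Tile 11: (2,1)->(2,2) = 1
Tile 8: (2,2)->(1,3) = 2
Tile 12: (2,3)->(2,3) = 0
Tile 4: (3,0)->(0,3) = 6
Tile 5: (3,2)->(1,0) = 4
Tile 7: (3,3)->(1,2) = 3
Sum: 3 + 1 + 2 + 5 + 4 + 2 + 4 + 2 + 3 + 1 + 2 + 0 + 6 + 4 + 3 = 42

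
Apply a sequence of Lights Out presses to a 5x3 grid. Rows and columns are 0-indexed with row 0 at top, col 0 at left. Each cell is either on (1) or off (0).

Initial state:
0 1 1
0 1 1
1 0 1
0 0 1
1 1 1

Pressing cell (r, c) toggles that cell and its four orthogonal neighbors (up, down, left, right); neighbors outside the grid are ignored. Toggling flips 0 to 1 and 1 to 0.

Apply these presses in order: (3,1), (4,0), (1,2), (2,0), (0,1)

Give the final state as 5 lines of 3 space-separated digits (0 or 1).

Answer: 1 0 1
1 1 0
0 0 0
1 1 0
0 1 1

Derivation:
After press 1 at (3,1):
0 1 1
0 1 1
1 1 1
1 1 0
1 0 1

After press 2 at (4,0):
0 1 1
0 1 1
1 1 1
0 1 0
0 1 1

After press 3 at (1,2):
0 1 0
0 0 0
1 1 0
0 1 0
0 1 1

After press 4 at (2,0):
0 1 0
1 0 0
0 0 0
1 1 0
0 1 1

After press 5 at (0,1):
1 0 1
1 1 0
0 0 0
1 1 0
0 1 1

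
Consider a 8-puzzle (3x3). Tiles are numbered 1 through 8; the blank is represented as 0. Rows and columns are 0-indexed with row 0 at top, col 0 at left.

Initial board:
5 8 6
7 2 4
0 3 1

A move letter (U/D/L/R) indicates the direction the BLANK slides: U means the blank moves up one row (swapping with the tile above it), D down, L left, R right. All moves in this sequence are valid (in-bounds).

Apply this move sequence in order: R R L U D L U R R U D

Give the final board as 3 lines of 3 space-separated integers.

After move 1 (R):
5 8 6
7 2 4
3 0 1

After move 2 (R):
5 8 6
7 2 4
3 1 0

After move 3 (L):
5 8 6
7 2 4
3 0 1

After move 4 (U):
5 8 6
7 0 4
3 2 1

After move 5 (D):
5 8 6
7 2 4
3 0 1

After move 6 (L):
5 8 6
7 2 4
0 3 1

After move 7 (U):
5 8 6
0 2 4
7 3 1

After move 8 (R):
5 8 6
2 0 4
7 3 1

After move 9 (R):
5 8 6
2 4 0
7 3 1

After move 10 (U):
5 8 0
2 4 6
7 3 1

After move 11 (D):
5 8 6
2 4 0
7 3 1

Answer: 5 8 6
2 4 0
7 3 1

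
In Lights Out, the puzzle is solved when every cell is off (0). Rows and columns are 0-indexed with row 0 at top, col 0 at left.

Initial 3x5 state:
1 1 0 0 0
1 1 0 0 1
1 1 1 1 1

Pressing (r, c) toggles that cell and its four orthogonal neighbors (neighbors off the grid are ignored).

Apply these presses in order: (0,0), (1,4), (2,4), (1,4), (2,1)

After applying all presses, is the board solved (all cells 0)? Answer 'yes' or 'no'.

After press 1 at (0,0):
0 0 0 0 0
0 1 0 0 1
1 1 1 1 1

After press 2 at (1,4):
0 0 0 0 1
0 1 0 1 0
1 1 1 1 0

After press 3 at (2,4):
0 0 0 0 1
0 1 0 1 1
1 1 1 0 1

After press 4 at (1,4):
0 0 0 0 0
0 1 0 0 0
1 1 1 0 0

After press 5 at (2,1):
0 0 0 0 0
0 0 0 0 0
0 0 0 0 0

Lights still on: 0

Answer: yes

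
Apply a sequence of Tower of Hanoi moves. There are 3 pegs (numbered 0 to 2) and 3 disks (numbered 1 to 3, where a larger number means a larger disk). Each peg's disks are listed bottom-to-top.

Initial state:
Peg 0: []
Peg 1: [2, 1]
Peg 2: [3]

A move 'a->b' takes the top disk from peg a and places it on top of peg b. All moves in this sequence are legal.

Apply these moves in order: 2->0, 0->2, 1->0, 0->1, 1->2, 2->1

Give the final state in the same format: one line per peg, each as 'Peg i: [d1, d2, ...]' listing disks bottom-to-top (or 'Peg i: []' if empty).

After move 1 (2->0):
Peg 0: [3]
Peg 1: [2, 1]
Peg 2: []

After move 2 (0->2):
Peg 0: []
Peg 1: [2, 1]
Peg 2: [3]

After move 3 (1->0):
Peg 0: [1]
Peg 1: [2]
Peg 2: [3]

After move 4 (0->1):
Peg 0: []
Peg 1: [2, 1]
Peg 2: [3]

After move 5 (1->2):
Peg 0: []
Peg 1: [2]
Peg 2: [3, 1]

After move 6 (2->1):
Peg 0: []
Peg 1: [2, 1]
Peg 2: [3]

Answer: Peg 0: []
Peg 1: [2, 1]
Peg 2: [3]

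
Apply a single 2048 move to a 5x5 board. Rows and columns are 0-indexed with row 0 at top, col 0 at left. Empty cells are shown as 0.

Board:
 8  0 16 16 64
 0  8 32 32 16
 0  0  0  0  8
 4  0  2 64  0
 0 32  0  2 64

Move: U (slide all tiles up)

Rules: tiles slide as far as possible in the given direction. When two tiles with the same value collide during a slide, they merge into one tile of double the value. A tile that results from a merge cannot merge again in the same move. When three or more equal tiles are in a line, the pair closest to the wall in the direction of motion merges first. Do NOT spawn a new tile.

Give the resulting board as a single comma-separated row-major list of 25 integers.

Slide up:
col 0: [8, 0, 0, 4, 0] -> [8, 4, 0, 0, 0]
col 1: [0, 8, 0, 0, 32] -> [8, 32, 0, 0, 0]
col 2: [16, 32, 0, 2, 0] -> [16, 32, 2, 0, 0]
col 3: [16, 32, 0, 64, 2] -> [16, 32, 64, 2, 0]
col 4: [64, 16, 8, 0, 64] -> [64, 16, 8, 64, 0]

Answer: 8, 8, 16, 16, 64, 4, 32, 32, 32, 16, 0, 0, 2, 64, 8, 0, 0, 0, 2, 64, 0, 0, 0, 0, 0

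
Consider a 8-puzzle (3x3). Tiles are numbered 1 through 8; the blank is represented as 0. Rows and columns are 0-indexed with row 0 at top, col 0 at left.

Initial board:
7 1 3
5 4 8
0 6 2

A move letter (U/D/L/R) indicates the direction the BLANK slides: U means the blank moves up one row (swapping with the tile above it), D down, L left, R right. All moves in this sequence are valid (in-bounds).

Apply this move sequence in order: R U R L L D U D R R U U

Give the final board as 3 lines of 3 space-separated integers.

After move 1 (R):
7 1 3
5 4 8
6 0 2

After move 2 (U):
7 1 3
5 0 8
6 4 2

After move 3 (R):
7 1 3
5 8 0
6 4 2

After move 4 (L):
7 1 3
5 0 8
6 4 2

After move 5 (L):
7 1 3
0 5 8
6 4 2

After move 6 (D):
7 1 3
6 5 8
0 4 2

After move 7 (U):
7 1 3
0 5 8
6 4 2

After move 8 (D):
7 1 3
6 5 8
0 4 2

After move 9 (R):
7 1 3
6 5 8
4 0 2

After move 10 (R):
7 1 3
6 5 8
4 2 0

After move 11 (U):
7 1 3
6 5 0
4 2 8

After move 12 (U):
7 1 0
6 5 3
4 2 8

Answer: 7 1 0
6 5 3
4 2 8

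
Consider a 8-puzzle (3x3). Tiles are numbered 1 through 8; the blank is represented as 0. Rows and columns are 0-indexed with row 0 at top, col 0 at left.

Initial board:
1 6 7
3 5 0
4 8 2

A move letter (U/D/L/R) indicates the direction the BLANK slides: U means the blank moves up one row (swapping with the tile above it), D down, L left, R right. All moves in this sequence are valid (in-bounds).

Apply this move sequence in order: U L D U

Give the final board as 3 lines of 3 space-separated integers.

Answer: 1 0 6
3 5 7
4 8 2

Derivation:
After move 1 (U):
1 6 0
3 5 7
4 8 2

After move 2 (L):
1 0 6
3 5 7
4 8 2

After move 3 (D):
1 5 6
3 0 7
4 8 2

After move 4 (U):
1 0 6
3 5 7
4 8 2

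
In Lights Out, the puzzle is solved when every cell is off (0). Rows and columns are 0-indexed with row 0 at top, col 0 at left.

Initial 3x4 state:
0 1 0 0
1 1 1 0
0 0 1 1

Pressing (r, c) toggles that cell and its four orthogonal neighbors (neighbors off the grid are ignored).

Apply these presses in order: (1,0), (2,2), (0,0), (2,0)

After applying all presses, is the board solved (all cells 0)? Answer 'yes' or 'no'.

Answer: yes

Derivation:
After press 1 at (1,0):
1 1 0 0
0 0 1 0
1 0 1 1

After press 2 at (2,2):
1 1 0 0
0 0 0 0
1 1 0 0

After press 3 at (0,0):
0 0 0 0
1 0 0 0
1 1 0 0

After press 4 at (2,0):
0 0 0 0
0 0 0 0
0 0 0 0

Lights still on: 0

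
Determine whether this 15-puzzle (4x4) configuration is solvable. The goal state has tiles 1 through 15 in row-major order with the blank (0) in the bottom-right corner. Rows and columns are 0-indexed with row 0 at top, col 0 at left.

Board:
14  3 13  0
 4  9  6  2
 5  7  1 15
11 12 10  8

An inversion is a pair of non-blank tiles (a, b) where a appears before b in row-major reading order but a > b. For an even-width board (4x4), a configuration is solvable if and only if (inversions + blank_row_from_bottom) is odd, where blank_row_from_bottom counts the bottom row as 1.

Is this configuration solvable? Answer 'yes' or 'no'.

Answer: yes

Derivation:
Inversions: 49
Blank is in row 0 (0-indexed from top), which is row 4 counting from the bottom (bottom = 1).
49 + 4 = 53, which is odd, so the puzzle is solvable.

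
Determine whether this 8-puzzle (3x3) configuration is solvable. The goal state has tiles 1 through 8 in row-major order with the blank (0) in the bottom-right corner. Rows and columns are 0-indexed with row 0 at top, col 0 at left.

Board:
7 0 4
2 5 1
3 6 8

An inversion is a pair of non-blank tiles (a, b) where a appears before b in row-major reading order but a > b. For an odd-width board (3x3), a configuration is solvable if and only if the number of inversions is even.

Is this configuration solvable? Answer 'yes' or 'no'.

Answer: yes

Derivation:
Inversions (pairs i<j in row-major order where tile[i] > tile[j] > 0): 12
12 is even, so the puzzle is solvable.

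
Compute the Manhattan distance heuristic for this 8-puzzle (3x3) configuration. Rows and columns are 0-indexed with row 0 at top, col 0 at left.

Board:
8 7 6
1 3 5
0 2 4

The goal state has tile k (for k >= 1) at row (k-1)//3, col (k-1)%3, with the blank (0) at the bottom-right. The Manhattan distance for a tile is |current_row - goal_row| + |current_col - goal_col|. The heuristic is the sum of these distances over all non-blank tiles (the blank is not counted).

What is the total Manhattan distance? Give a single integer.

Tile 8: at (0,0), goal (2,1), distance |0-2|+|0-1| = 3
Tile 7: at (0,1), goal (2,0), distance |0-2|+|1-0| = 3
Tile 6: at (0,2), goal (1,2), distance |0-1|+|2-2| = 1
Tile 1: at (1,0), goal (0,0), distance |1-0|+|0-0| = 1
Tile 3: at (1,1), goal (0,2), distance |1-0|+|1-2| = 2
Tile 5: at (1,2), goal (1,1), distance |1-1|+|2-1| = 1
Tile 2: at (2,1), goal (0,1), distance |2-0|+|1-1| = 2
Tile 4: at (2,2), goal (1,0), distance |2-1|+|2-0| = 3
Sum: 3 + 3 + 1 + 1 + 2 + 1 + 2 + 3 = 16

Answer: 16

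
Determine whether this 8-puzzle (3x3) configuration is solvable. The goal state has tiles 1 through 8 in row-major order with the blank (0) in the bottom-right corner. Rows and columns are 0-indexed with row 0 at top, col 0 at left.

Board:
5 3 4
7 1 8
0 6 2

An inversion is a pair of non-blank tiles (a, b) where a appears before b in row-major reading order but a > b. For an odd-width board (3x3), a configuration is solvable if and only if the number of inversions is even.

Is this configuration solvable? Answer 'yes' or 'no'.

Answer: yes

Derivation:
Inversions (pairs i<j in row-major order where tile[i] > tile[j] > 0): 14
14 is even, so the puzzle is solvable.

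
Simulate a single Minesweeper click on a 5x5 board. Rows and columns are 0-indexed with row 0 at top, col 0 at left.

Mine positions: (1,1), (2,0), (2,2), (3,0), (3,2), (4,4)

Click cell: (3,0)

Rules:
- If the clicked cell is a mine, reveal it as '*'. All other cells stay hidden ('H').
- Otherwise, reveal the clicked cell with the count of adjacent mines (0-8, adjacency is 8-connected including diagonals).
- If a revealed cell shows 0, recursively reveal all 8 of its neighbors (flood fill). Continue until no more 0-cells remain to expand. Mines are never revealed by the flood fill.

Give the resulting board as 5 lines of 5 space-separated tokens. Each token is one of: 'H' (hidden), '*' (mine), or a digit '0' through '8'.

H H H H H
H H H H H
H H H H H
* H H H H
H H H H H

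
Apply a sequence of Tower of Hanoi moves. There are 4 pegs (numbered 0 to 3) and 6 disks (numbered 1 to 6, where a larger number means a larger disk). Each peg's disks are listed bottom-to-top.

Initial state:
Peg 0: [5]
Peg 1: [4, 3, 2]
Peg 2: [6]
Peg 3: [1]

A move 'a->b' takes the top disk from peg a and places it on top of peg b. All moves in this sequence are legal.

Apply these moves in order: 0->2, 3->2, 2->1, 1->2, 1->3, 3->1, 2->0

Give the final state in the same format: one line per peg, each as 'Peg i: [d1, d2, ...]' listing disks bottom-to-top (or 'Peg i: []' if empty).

Answer: Peg 0: [1]
Peg 1: [4, 3, 2]
Peg 2: [6, 5]
Peg 3: []

Derivation:
After move 1 (0->2):
Peg 0: []
Peg 1: [4, 3, 2]
Peg 2: [6, 5]
Peg 3: [1]

After move 2 (3->2):
Peg 0: []
Peg 1: [4, 3, 2]
Peg 2: [6, 5, 1]
Peg 3: []

After move 3 (2->1):
Peg 0: []
Peg 1: [4, 3, 2, 1]
Peg 2: [6, 5]
Peg 3: []

After move 4 (1->2):
Peg 0: []
Peg 1: [4, 3, 2]
Peg 2: [6, 5, 1]
Peg 3: []

After move 5 (1->3):
Peg 0: []
Peg 1: [4, 3]
Peg 2: [6, 5, 1]
Peg 3: [2]

After move 6 (3->1):
Peg 0: []
Peg 1: [4, 3, 2]
Peg 2: [6, 5, 1]
Peg 3: []

After move 7 (2->0):
Peg 0: [1]
Peg 1: [4, 3, 2]
Peg 2: [6, 5]
Peg 3: []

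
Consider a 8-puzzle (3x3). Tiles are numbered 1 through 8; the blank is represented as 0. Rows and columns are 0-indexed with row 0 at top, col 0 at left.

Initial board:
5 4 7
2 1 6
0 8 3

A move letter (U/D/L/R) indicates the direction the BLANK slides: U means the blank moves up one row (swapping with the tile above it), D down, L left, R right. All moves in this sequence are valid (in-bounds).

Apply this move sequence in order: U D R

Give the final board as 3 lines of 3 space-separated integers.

Answer: 5 4 7
2 1 6
8 0 3

Derivation:
After move 1 (U):
5 4 7
0 1 6
2 8 3

After move 2 (D):
5 4 7
2 1 6
0 8 3

After move 3 (R):
5 4 7
2 1 6
8 0 3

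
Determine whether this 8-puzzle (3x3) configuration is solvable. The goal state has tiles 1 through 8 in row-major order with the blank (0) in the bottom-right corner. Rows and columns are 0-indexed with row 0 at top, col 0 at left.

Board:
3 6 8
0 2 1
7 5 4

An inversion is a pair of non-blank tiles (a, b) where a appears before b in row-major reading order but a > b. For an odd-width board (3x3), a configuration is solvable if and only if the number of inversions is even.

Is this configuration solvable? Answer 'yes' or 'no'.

Answer: no

Derivation:
Inversions (pairs i<j in row-major order where tile[i] > tile[j] > 0): 15
15 is odd, so the puzzle is not solvable.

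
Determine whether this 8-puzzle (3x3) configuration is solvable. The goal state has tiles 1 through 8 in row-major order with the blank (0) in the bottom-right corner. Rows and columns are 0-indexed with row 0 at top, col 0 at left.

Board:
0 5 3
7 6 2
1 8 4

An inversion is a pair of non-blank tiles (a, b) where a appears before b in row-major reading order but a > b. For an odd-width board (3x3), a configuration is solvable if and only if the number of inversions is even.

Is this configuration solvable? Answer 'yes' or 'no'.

Answer: no

Derivation:
Inversions (pairs i<j in row-major order where tile[i] > tile[j] > 0): 15
15 is odd, so the puzzle is not solvable.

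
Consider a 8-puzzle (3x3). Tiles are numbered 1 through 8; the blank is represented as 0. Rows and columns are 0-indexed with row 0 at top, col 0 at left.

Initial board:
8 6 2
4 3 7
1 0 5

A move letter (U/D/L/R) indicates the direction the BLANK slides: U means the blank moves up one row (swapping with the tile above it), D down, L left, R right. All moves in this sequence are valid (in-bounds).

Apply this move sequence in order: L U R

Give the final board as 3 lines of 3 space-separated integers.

Answer: 8 6 2
3 0 7
4 1 5

Derivation:
After move 1 (L):
8 6 2
4 3 7
0 1 5

After move 2 (U):
8 6 2
0 3 7
4 1 5

After move 3 (R):
8 6 2
3 0 7
4 1 5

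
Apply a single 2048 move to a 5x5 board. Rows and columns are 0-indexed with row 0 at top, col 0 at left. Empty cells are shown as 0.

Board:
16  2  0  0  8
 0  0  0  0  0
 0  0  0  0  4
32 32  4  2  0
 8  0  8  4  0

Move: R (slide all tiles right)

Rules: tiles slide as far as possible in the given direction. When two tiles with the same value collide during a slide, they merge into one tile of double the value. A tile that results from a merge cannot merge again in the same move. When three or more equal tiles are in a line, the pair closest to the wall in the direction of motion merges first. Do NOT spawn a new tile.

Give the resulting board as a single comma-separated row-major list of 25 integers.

Answer: 0, 0, 16, 2, 8, 0, 0, 0, 0, 0, 0, 0, 0, 0, 4, 0, 0, 64, 4, 2, 0, 0, 0, 16, 4

Derivation:
Slide right:
row 0: [16, 2, 0, 0, 8] -> [0, 0, 16, 2, 8]
row 1: [0, 0, 0, 0, 0] -> [0, 0, 0, 0, 0]
row 2: [0, 0, 0, 0, 4] -> [0, 0, 0, 0, 4]
row 3: [32, 32, 4, 2, 0] -> [0, 0, 64, 4, 2]
row 4: [8, 0, 8, 4, 0] -> [0, 0, 0, 16, 4]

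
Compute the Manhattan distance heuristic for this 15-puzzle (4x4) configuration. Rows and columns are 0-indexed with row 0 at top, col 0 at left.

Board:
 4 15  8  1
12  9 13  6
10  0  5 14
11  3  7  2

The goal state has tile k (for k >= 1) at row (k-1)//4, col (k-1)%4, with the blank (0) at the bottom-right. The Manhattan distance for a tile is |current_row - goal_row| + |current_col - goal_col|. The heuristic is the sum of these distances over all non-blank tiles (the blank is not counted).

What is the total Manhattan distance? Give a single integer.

Tile 4: at (0,0), goal (0,3), distance |0-0|+|0-3| = 3
Tile 15: at (0,1), goal (3,2), distance |0-3|+|1-2| = 4
Tile 8: at (0,2), goal (1,3), distance |0-1|+|2-3| = 2
Tile 1: at (0,3), goal (0,0), distance |0-0|+|3-0| = 3
Tile 12: at (1,0), goal (2,3), distance |1-2|+|0-3| = 4
Tile 9: at (1,1), goal (2,0), distance |1-2|+|1-0| = 2
Tile 13: at (1,2), goal (3,0), distance |1-3|+|2-0| = 4
Tile 6: at (1,3), goal (1,1), distance |1-1|+|3-1| = 2
Tile 10: at (2,0), goal (2,1), distance |2-2|+|0-1| = 1
Tile 5: at (2,2), goal (1,0), distance |2-1|+|2-0| = 3
Tile 14: at (2,3), goal (3,1), distance |2-3|+|3-1| = 3
Tile 11: at (3,0), goal (2,2), distance |3-2|+|0-2| = 3
Tile 3: at (3,1), goal (0,2), distance |3-0|+|1-2| = 4
Tile 7: at (3,2), goal (1,2), distance |3-1|+|2-2| = 2
Tile 2: at (3,3), goal (0,1), distance |3-0|+|3-1| = 5
Sum: 3 + 4 + 2 + 3 + 4 + 2 + 4 + 2 + 1 + 3 + 3 + 3 + 4 + 2 + 5 = 45

Answer: 45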